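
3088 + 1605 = 4693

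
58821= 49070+9751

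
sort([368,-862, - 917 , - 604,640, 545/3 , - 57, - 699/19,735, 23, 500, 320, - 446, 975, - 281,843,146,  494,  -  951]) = [  -  951,-917, - 862,-604, - 446, - 281, - 57,  -  699/19,23, 146,545/3, 320,368,  494,500, 640,735,843,975]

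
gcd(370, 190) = 10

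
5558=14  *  397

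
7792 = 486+7306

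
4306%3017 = 1289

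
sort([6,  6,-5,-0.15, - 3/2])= [ - 5, - 3/2, - 0.15,  6,6 ] 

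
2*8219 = 16438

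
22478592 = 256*87807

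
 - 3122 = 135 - 3257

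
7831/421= 18 +253/421 = 18.60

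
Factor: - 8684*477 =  - 4142268 = -2^2*3^2*13^1*53^1*167^1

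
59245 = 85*697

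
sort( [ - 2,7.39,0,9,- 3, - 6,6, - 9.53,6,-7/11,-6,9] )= [ - 9.53,-6,- 6, - 3, - 2, - 7/11, 0,6, 6,7.39,9, 9 ] 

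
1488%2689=1488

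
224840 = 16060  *14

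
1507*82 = 123574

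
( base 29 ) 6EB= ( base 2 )1010101010111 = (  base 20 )dd3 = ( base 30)623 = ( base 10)5463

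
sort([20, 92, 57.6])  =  [ 20 , 57.6, 92] 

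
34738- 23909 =10829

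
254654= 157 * 1622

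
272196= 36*7561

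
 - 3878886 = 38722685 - 42601571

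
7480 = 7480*1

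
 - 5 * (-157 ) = 785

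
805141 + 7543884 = 8349025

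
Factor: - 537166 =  - 2^1*7^1*17^1*37^1 * 61^1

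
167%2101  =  167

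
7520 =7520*1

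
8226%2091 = 1953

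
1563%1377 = 186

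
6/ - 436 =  - 1 + 215/218 = -  0.01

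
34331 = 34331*1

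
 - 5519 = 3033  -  8552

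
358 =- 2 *(  -  179)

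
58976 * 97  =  5720672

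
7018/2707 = 7018/2707 = 2.59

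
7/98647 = 7/98647 =0.00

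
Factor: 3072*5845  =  17955840 =2^10*3^1*5^1*7^1*167^1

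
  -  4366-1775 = -6141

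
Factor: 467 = 467^1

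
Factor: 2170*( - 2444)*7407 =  - 2^3*3^2*5^1*7^1*13^1 * 31^1*47^1*823^1  =  - 39282876360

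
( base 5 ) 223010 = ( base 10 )7880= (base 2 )1111011001000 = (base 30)8mk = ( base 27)ALN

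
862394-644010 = 218384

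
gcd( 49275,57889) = 73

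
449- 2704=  - 2255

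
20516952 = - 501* ( - 40952 ) 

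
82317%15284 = 5897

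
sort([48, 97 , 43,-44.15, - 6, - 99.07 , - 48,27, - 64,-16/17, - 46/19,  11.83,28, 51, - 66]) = [-99.07, - 66,-64, - 48, - 44.15,-6,  -  46/19, - 16/17,11.83,27,28, 43, 48,51, 97]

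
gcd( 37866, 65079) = 3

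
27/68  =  27/68 = 0.40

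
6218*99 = 615582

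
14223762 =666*21357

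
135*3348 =451980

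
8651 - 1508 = 7143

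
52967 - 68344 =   -  15377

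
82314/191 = 82314/191 = 430.96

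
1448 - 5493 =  - 4045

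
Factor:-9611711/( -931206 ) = 2^( - 1 )*3^( - 1)*139^1*69149^1*155201^( - 1 ) 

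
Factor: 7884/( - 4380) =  - 9/5 = -3^2 * 5^ (-1)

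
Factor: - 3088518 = -2^1*3^1 * 43^1 * 11971^1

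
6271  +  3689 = 9960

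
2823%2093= 730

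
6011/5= 6011/5 = 1202.20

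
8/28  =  2/7 = 0.29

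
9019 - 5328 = 3691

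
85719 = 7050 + 78669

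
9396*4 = 37584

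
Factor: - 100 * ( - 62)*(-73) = -2^3 * 5^2*31^1 * 73^1 = - 452600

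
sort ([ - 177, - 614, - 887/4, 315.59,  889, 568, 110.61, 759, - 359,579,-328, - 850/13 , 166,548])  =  [-614, - 359,  -  328, - 887/4 , - 177, - 850/13,110.61,166,315.59,548, 568,579 , 759 , 889 ]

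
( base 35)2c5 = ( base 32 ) 2PR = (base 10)2875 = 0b101100111011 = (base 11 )2184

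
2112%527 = 4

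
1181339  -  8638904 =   -  7457565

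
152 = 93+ 59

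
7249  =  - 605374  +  612623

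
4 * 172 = 688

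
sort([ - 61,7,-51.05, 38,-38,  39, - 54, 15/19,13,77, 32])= [-61 , - 54, - 51.05, - 38, 15/19, 7, 13,32, 38,39, 77 ] 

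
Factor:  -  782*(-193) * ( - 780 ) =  - 117722280=- 2^3* 3^1 * 5^1*13^1 * 17^1 * 23^1 * 193^1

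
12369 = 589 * 21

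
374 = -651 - -1025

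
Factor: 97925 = 5^2*3917^1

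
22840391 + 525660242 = 548500633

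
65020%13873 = 9528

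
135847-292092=-156245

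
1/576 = 1/576 = 0.00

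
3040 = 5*608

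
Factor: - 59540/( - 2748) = 65/3 = 3^(  -  1 )*5^1*13^1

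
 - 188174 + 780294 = 592120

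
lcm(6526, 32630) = 32630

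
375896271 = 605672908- 229776637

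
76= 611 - 535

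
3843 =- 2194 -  - 6037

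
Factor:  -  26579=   -  7^1*3797^1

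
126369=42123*3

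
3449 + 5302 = 8751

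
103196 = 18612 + 84584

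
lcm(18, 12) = 36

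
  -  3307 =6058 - 9365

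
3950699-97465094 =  - 93514395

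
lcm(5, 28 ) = 140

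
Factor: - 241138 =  - 2^1*120569^1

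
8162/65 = 125 + 37/65  =  125.57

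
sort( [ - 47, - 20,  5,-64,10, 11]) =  [ - 64, - 47, - 20, 5, 10, 11 ] 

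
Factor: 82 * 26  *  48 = 102336=2^6* 3^1*13^1 * 41^1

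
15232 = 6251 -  - 8981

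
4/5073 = 4/5073 = 0.00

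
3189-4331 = - 1142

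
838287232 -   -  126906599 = 965193831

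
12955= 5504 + 7451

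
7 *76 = 532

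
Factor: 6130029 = 3^1*23^1 * 73^1*1217^1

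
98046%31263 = 4257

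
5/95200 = 1/19040 = 0.00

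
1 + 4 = 5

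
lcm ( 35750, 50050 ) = 250250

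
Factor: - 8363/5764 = -2^(  -  2)*11^( - 1) * 131^( - 1) *8363^1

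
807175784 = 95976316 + 711199468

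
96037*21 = 2016777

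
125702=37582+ 88120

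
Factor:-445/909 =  - 3^( - 2 ) * 5^1*89^1 * 101^( - 1) 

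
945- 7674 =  - 6729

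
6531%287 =217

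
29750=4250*7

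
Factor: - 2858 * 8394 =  - 23990052 = - 2^2*3^1*1399^1*1429^1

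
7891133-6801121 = 1090012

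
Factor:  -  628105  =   -5^1*125621^1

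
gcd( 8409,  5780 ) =1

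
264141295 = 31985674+232155621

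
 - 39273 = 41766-81039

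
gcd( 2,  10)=2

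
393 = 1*393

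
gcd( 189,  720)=9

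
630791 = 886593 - 255802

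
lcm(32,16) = 32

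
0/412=0= 0.00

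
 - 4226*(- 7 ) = 29582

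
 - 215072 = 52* ( - 4136) 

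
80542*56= 4510352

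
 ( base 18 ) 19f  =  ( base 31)G5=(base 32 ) fl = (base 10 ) 501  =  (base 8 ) 765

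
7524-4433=3091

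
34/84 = 17/42 = 0.40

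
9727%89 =26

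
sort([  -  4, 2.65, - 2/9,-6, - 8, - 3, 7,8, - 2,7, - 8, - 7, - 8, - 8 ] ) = [ - 8, - 8,-8, - 8,-7,-6,- 4,-3, - 2  ,  -  2/9, 2.65, 7,7,8 ] 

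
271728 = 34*7992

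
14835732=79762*186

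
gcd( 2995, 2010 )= 5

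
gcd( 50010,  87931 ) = 1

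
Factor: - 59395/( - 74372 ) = 2^(  -  2 )*5^1*7^1*1697^1 * 18593^( - 1 )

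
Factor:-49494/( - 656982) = 3^( - 1 )* 17^( - 1 )*19^( - 1 ) * 73^1 =73/969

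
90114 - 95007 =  - 4893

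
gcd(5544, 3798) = 18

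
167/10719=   167/10719=0.02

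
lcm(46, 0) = 0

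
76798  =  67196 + 9602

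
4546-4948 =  - 402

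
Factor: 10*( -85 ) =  - 2^1*5^2*17^1  =  - 850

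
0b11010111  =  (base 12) 15b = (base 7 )425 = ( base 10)215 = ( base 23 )98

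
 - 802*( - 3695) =2963390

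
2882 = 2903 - 21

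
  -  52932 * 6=-317592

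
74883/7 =10697 + 4/7 = 10697.57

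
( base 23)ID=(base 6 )1551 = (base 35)C7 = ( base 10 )427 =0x1ab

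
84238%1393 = 658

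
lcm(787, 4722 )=4722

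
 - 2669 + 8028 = 5359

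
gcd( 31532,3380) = 4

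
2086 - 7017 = -4931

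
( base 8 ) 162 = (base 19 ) 60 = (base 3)11020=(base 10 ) 114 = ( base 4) 1302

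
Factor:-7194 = -2^1* 3^1 *11^1*109^1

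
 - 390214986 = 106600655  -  496815641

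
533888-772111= - 238223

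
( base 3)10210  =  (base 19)57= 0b1100110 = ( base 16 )66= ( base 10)102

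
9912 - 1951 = 7961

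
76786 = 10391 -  - 66395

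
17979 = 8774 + 9205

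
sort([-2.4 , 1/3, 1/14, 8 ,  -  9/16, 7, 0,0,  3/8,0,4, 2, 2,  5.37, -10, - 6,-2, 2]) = [-10, - 6,-2.4, - 2, - 9/16, 0,0,0,  1/14,1/3, 3/8,2, 2,2, 4, 5.37, 7, 8] 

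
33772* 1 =33772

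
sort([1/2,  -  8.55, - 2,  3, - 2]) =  [ - 8.55,-2, - 2,1/2,3]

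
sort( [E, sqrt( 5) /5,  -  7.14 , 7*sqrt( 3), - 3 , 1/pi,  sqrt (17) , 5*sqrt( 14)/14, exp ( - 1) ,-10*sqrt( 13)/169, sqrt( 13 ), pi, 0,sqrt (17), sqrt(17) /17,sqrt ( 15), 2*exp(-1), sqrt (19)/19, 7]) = [ - 7.14, - 3, - 10* sqrt( 13) /169,0 , sqrt( 19)/19,sqrt( 17)/17,1/pi, exp( - 1),sqrt(5 )/5, 2*exp ( - 1),  5*sqrt( 14)/14,E,pi, sqrt( 13),sqrt( 15 ), sqrt(17), sqrt (17) , 7 , 7*sqrt( 3) ]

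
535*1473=788055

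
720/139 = 5 + 25/139 = 5.18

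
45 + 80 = 125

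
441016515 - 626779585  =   - 185763070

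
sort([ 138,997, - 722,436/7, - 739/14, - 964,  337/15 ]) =[ - 964, - 722,  -  739/14,  337/15, 436/7, 138, 997]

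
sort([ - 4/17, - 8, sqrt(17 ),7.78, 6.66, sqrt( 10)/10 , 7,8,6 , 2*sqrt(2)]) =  [ - 8, - 4/17,sqrt( 10 )/10,2*sqrt(2 ),sqrt(17 ),6,6.66, 7,7.78,  8 ] 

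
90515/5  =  18103 = 18103.00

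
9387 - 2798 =6589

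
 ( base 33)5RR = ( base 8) 14333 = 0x18DB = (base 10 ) 6363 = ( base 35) 56S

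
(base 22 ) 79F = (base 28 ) 4GH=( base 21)83a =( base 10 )3601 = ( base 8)7021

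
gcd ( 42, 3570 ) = 42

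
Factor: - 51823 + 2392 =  - 49431 = - 3^1*16477^1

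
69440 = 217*320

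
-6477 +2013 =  -4464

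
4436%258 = 50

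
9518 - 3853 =5665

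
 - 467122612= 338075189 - 805197801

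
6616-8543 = - 1927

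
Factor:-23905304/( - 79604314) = 2^2*263^ ( - 1) * 1087^1*2749^1*151339^( - 1 ) = 11952652/39802157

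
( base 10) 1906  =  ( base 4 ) 131302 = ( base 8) 3562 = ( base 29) 27L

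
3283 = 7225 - 3942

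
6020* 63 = 379260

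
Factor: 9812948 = 2^2*61^1*131^1*307^1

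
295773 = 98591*3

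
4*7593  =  30372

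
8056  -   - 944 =9000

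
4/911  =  4/911 =0.00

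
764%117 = 62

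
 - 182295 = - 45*4051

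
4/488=1/122   =  0.01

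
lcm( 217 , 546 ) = 16926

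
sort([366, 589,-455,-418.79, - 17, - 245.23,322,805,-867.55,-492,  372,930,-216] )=[ - 867.55,-492, - 455, - 418.79, - 245.23, - 216,- 17 , 322,366,372 , 589,805,930] 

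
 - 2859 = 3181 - 6040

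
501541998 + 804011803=1305553801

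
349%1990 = 349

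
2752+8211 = 10963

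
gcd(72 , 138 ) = 6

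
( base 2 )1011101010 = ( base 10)746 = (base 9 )1018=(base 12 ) 522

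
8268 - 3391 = 4877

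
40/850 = 4/85 = 0.05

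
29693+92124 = 121817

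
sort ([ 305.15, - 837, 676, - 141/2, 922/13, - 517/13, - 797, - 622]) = [ - 837, - 797, - 622, -141/2, - 517/13, 922/13,305.15,  676 ]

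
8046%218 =198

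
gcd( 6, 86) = 2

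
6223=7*889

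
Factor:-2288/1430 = -8/5=- 2^3*5^ ( - 1)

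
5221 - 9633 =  - 4412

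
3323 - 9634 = -6311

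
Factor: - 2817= - 3^2*313^1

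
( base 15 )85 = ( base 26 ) 4l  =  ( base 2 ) 1111101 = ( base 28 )4D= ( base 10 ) 125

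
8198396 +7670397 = 15868793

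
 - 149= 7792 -7941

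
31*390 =12090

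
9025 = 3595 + 5430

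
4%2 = 0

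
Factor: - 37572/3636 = - 31/3 =- 3^ (-1 )*31^1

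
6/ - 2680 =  - 3/1340 = - 0.00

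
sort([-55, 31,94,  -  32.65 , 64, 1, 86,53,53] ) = [-55, - 32.65, 1, 31,  53, 53, 64, 86, 94]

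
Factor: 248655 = 3^1*5^1*11^2 * 137^1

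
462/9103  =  462/9103 = 0.05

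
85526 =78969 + 6557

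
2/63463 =2/63463 = 0.00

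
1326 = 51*26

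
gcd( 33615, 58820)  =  5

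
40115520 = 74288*540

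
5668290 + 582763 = 6251053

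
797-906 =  - 109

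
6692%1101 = 86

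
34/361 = 34/361=0.09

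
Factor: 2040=2^3*3^1 * 5^1*17^1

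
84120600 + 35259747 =119380347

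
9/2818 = 9/2818 = 0.00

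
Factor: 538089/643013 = 3^1*7^( - 1 ) * 83^1 * 97^( - 1)*947^( - 1)*2161^1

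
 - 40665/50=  - 814 +7/10=- 813.30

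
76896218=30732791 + 46163427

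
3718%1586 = 546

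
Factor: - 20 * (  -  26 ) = 2^3*5^1*13^1 = 520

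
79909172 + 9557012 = 89466184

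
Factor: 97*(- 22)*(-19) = 40546 = 2^1 *11^1*19^1*97^1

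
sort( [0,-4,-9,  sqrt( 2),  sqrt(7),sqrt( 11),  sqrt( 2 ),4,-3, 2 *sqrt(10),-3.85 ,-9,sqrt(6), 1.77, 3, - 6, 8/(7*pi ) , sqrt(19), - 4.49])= [-9 ,-9,-6,-4.49,-4, - 3.85,-3,  0, 8/(7*pi),sqrt(2),sqrt( 2), 1.77,sqrt(6), sqrt (7),3,sqrt ( 11),  4, sqrt( 19 ),2*sqrt( 10) ] 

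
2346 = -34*( - 69 )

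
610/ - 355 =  - 122/71 = - 1.72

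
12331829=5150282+7181547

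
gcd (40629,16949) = 1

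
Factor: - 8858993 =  - 11^1 * 13^1*41^1* 1511^1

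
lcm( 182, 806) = 5642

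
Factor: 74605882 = 2^1*13^1*23^1*124759^1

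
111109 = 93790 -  - 17319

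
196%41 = 32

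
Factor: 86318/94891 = 2^1*31^( - 1) * 3061^( - 1)*43159^1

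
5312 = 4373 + 939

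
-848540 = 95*( -8932)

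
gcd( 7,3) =1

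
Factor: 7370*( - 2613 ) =-2^1*3^1*5^1 * 11^1* 13^1*67^2 = -19257810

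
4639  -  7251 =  - 2612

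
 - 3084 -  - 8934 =5850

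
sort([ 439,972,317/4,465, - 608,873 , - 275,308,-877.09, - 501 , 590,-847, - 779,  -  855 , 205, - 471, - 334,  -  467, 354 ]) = [ - 877.09, - 855, - 847, - 779, - 608 , - 501, - 471, - 467,-334, - 275,317/4, 205, 308,354 , 439,465,590 , 873,972]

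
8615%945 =110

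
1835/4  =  1835/4 =458.75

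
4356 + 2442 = 6798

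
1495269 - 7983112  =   - 6487843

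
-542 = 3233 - 3775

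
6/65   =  6/65 =0.09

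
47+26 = 73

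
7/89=7/89 = 0.08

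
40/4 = 10 =10.00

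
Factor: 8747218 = 2^1*227^1*19267^1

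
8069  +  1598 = 9667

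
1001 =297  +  704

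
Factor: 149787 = 3^2*11^1 * 17^1 * 89^1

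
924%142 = 72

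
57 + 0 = 57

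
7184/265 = 27 + 29/265 = 27.11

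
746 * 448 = 334208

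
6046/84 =3023/42 = 71.98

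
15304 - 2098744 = - 2083440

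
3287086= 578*5687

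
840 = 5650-4810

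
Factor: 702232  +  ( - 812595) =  - 11^1*79^1 * 127^1 = -110363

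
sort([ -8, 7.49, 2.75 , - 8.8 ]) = [-8.8, - 8, 2.75, 7.49]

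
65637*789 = 51787593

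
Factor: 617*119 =7^1*17^1*617^1 = 73423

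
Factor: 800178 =2^1 * 3^1*193^1*691^1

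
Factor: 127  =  127^1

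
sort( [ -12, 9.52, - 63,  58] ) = [ - 63 , - 12, 9.52,58 ]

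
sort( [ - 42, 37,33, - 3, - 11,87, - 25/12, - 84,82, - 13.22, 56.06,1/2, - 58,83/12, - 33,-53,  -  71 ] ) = [ - 84, -71, - 58,-53, - 42, - 33,  -  13.22, -11 ,  -  3,-25/12 , 1/2, 83/12,33,37, 56.06, 82, 87] 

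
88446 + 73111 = 161557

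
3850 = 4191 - 341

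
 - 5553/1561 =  - 5553/1561=   - 3.56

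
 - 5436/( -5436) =1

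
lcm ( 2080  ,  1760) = 22880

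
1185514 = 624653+560861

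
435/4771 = 435/4771  =  0.09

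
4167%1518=1131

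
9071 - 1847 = 7224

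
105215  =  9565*11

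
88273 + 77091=165364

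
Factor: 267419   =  267419^1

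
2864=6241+-3377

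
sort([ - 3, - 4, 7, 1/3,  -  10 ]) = [ - 10, - 4 , -3, 1/3 , 7 ]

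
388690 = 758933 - 370243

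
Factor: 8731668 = 2^2*3^1*11^1*29^1 * 2281^1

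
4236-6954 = - 2718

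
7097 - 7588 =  - 491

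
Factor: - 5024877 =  - 3^1*11^1*13^2*17^1*53^1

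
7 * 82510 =577570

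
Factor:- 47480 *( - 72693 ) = 2^3*3^2*5^1*41^1*197^1*1187^1 = 3451463640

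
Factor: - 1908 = - 2^2*3^2*53^1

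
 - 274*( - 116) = 31784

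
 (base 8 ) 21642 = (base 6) 110122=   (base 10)9122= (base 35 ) 7FM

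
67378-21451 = 45927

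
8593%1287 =871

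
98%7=0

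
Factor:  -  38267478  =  -2^1*3^4*236219^1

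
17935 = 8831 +9104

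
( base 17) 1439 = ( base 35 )504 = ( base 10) 6129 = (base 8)13761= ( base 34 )5A9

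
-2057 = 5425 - 7482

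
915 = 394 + 521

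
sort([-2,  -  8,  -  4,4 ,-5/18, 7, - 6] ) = [  -  8, - 6, - 4, - 2 ,  -  5/18, 4,7 ]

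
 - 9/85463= - 9/85463 = - 0.00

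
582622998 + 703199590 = 1285822588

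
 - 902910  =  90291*(-10)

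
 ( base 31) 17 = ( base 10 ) 38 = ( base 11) 35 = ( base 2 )100110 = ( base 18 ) 22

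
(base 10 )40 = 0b101000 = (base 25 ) 1F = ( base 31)19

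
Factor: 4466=2^1*7^1 * 11^1*29^1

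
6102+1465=7567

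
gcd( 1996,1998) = 2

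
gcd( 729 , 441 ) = 9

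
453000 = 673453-220453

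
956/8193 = 956/8193 = 0.12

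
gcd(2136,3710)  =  2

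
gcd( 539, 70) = 7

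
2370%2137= 233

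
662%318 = 26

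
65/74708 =65/74708 = 0.00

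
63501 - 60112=3389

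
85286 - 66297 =18989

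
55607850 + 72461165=128069015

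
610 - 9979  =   - 9369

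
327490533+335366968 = 662857501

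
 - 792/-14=396/7 = 56.57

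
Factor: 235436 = 2^2*71^1*829^1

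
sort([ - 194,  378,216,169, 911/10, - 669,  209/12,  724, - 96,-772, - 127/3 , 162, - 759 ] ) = [ - 772, - 759,-669, - 194, - 96 , - 127/3,209/12 , 911/10, 162,169, 216, 378, 724] 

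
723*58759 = 42482757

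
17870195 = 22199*805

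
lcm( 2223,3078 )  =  40014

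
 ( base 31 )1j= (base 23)24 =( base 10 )50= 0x32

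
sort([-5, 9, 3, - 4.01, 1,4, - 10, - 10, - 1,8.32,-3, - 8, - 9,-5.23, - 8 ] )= [ - 10 ,-10 , - 9, - 8, - 8, -5.23,-5,-4.01, - 3, -1, 1,3,4,8.32, 9]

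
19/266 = 1/14 = 0.07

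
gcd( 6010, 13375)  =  5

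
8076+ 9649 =17725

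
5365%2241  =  883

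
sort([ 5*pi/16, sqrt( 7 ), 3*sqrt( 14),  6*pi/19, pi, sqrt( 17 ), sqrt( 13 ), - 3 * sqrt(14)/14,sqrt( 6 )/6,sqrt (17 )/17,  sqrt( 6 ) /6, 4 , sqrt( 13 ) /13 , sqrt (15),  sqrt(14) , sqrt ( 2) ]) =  [ - 3 * sqrt( 14)/14, sqrt( 17 )/17,sqrt ( 13 )/13, sqrt( 6)/6, sqrt ( 6 )/6 , 5*pi/16, 6*pi/19,sqrt ( 2 ), sqrt(7 ), pi,sqrt( 13 ), sqrt( 14 ), sqrt( 15 ), 4,sqrt (17 ),3*sqrt (14 )]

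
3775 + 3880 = 7655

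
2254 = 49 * 46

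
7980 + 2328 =10308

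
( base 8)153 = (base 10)107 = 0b1101011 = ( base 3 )10222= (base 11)98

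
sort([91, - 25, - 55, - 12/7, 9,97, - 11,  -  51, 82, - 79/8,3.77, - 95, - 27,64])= [ - 95,- 55, - 51, - 27, - 25, - 11,  -  79/8,  -  12/7, 3.77,9, 64,82,  91,97 ]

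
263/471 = 263/471  =  0.56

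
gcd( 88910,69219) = 1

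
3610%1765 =80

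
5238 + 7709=12947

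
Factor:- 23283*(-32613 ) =3^3 * 7^1 * 13^1*199^1*1553^1= 759328479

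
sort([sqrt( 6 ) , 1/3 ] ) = [1/3, sqrt(6 )]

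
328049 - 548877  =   - 220828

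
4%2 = 0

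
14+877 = 891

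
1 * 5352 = 5352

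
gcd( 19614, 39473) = 7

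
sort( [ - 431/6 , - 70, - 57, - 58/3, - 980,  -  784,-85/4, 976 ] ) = [ - 980, - 784, - 431/6,  -  70, - 57, - 85/4 ,-58/3, 976]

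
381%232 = 149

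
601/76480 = 601/76480 = 0.01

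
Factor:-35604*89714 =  - 2^3*3^2*23^1*31^1 *43^1*1447^1  =  -3194177256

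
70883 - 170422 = - 99539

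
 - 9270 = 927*( - 10 )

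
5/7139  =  5/7139  =  0.00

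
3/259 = 3/259 =0.01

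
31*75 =2325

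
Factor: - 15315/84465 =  - 1021/5631  =  -3^(-1 ) * 1021^1*1877^(-1 ) 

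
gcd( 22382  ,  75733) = 31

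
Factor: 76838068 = 2^2*863^1*22259^1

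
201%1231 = 201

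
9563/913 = 9563/913 = 10.47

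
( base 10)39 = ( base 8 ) 47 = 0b100111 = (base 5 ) 124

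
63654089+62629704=126283793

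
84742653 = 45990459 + 38752194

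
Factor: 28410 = 2^1*3^1*5^1*947^1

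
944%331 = 282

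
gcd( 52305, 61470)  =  15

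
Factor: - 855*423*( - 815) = 294756975 = 3^4*5^2*19^1*47^1* 163^1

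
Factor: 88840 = 2^3* 5^1 * 2221^1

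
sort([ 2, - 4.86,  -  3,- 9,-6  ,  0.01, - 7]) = [  -  9,-7, -6, - 4.86,-3,0.01,  2] 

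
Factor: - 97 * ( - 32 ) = 3104 = 2^5 * 97^1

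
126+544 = 670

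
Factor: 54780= 2^2 * 3^1 *5^1 * 11^1 * 83^1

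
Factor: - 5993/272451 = -13/591 = - 3^( - 1) *13^1 * 197^( - 1 )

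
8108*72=583776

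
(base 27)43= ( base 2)1101111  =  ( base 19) 5g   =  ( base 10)111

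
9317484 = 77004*121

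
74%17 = 6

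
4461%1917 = 627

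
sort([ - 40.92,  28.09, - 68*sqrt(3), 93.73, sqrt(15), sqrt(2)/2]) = [ - 68  *sqrt ( 3 ),-40.92, sqrt( 2)/2,sqrt( 15), 28.09,93.73 ] 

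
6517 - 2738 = 3779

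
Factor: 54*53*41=2^1*3^3*41^1*53^1 = 117342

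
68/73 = 68/73 =0.93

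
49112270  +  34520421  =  83632691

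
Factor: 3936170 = 2^1*5^1*7^2*29^1*277^1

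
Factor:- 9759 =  - 3^1*3253^1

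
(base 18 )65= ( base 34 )3B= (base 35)38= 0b1110001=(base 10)113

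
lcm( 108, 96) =864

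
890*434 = 386260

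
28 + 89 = 117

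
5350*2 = 10700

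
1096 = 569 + 527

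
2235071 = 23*97177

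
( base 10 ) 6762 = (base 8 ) 15152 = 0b1101001101010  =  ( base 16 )1A6A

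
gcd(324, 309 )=3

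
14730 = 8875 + 5855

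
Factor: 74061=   3^3 * 13^1*211^1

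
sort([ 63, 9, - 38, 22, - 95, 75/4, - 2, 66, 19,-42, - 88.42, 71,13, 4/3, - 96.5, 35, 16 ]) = [ - 96.5,- 95  , - 88.42, - 42, - 38, - 2, 4/3,9 , 13,16, 75/4, 19 , 22, 35, 63, 66, 71]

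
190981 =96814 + 94167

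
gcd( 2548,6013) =7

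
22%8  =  6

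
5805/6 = 1935/2 = 967.50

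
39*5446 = 212394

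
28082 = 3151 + 24931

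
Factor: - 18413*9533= - 9533^1 * 18413^1 = - 175531129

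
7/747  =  7/747= 0.01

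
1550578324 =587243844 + 963334480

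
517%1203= 517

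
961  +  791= 1752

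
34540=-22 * (-1570) 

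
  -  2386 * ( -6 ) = 14316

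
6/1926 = 1/321 = 0.00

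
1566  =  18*87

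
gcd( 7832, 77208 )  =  8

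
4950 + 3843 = 8793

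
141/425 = 141/425 = 0.33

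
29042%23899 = 5143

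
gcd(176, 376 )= 8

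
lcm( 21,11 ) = 231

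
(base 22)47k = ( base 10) 2110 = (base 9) 2804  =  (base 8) 4076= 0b100000111110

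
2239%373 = 1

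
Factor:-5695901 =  - 17^2* 19709^1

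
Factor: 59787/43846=2^( - 1 )*3^2*7^1* 11^( - 1)*13^1*73^1*1993^(-1) 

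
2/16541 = 2/16541 = 0.00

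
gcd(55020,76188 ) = 84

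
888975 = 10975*81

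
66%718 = 66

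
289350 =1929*150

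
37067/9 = 4118 + 5/9 = 4118.56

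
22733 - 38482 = -15749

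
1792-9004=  - 7212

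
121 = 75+46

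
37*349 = 12913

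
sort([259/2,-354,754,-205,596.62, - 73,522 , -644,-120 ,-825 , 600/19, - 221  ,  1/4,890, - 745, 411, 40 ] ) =[-825, - 745,-644, - 354, - 221,-205,-120, - 73,  1/4  ,  600/19, 40, 259/2, 411, 522, 596.62, 754,  890] 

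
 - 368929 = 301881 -670810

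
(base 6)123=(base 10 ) 51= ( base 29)1M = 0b110011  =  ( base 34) 1h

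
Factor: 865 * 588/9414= 2^1*3^(  -  1 )*5^1* 7^2*173^1*523^( - 1)= 84770/1569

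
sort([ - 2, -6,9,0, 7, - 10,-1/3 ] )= [ - 10 ,-6, - 2, - 1/3,  0 , 7,  9]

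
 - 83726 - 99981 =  - 183707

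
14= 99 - 85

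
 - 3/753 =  - 1 + 250/251 = - 0.00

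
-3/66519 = -1/22173 = - 0.00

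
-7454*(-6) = 44724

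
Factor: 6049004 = 2^2*13^1*61^1*1907^1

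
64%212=64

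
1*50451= 50451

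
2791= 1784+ 1007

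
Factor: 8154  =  2^1*3^3*151^1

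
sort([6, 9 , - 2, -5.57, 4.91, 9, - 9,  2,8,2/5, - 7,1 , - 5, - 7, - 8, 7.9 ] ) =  [ -9, - 8, - 7, -7, - 5.57, - 5, - 2, 2/5, 1, 2,4.91, 6, 7.9, 8 , 9,9 ]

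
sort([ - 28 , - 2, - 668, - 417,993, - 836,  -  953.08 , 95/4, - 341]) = [ -953.08,  -  836, - 668, - 417, - 341, - 28,  -  2, 95/4,993]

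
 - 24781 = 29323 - 54104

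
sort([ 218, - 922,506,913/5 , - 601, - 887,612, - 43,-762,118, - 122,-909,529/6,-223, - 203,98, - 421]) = [ - 922,-909, - 887, - 762, - 601, - 421,  -  223, - 203, - 122,  -  43,529/6, 98,118,913/5,218,506,612 ] 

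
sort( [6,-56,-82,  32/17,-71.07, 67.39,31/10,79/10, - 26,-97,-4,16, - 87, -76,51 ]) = [ - 97,-87,  -  82, - 76, - 71.07, - 56, - 26, - 4, 32/17,31/10,6, 79/10, 16, 51,67.39 ]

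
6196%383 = 68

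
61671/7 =8810+1/7 = 8810.14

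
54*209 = 11286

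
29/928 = 1/32 = 0.03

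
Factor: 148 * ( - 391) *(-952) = 2^5*7^1*17^2*23^1*37^1 =55090336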